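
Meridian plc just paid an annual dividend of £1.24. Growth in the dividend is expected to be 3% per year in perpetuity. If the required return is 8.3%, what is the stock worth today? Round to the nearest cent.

£24.10

D₁ = D₀ × (1 + g) = £1.24 × 1.03 = £1.2772
Growing perpetuity: P = D₁ / (r − g) = £1.2772 / (0.083 − 0.03) = £24.10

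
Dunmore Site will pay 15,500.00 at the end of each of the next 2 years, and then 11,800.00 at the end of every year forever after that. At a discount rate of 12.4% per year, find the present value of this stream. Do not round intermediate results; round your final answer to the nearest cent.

PV of 2-year annuity: 15,500.00 × [1 − (1+0.124)^−2] / 0.124 = 26058.75052
Perpetuity value at year 2: 11,800.00 / 0.124 = 95161.29032
PV of perpetuity: 95161.29032 / (1+0.124)^2 = 75323.01573
Total PV = 26058.75052 + 75323.01573 = 101381.76625

101381.77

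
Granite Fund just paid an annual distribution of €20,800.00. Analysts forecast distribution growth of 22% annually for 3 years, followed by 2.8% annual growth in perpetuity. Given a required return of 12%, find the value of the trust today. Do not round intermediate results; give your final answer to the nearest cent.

D_1 = 25376.00000
D_2 = 30958.72000
D_3 = 37769.63840
Terminal value at year 3: TV = D_3×(1+g_2)/(r−g_2) = 38827.18828/0.092 = 422034.65517
P_0 = D_1/(1+r)^1 + D_2/(1+r)^2 + D_3/(1+r)^3 + TV/(1+r)^3
    = 22657.14286 + 24680.10204 + 26883.68258 + 300395.93144 = 374616.85892

€374616.86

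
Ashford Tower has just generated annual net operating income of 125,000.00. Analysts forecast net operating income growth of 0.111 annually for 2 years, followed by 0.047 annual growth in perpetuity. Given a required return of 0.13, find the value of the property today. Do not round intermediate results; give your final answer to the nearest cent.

1767957.67

D_1 = 138875.00000
D_2 = 154290.12500
Terminal value at year 2: TV = D_2×(1+g_2)/(r−g_2) = 161541.76088/0.083 = 1946286.27560
P_0 = D_1/(1+r)^1 + D_2/(1+r)^2 + TV/(1+r)^2
    = 122898.23009 + 120831.79967 + 1524227.64163 = 1767957.67139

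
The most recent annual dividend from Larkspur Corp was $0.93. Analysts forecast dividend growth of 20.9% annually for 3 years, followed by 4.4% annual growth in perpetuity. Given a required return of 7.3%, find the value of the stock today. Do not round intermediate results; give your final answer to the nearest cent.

$51.45

D_1 = 1.12437
D_2 = 1.35936
D_3 = 1.64347
Terminal value at year 3: TV = D_3×(1+g_2)/(r−g_2) = 1.71578/0.029 = 59.16493
P_0 = D_1/(1+r)^1 + D_2/(1+r)^2 + D_3/(1+r)^3 + TV/(1+r)^3
    = 1.04788 + 1.18069 + 1.33034 + 47.89224 = 51.45115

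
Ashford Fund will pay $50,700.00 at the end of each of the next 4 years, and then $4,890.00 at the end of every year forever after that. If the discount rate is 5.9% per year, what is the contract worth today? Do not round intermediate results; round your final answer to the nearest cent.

PV of 4-year annuity: $50,700.00 × [1 − (1+0.059)^−4] / 0.059 = 176083.88518
Perpetuity value at year 4: $4,890.00 / 0.059 = 82881.35593
PV of perpetuity: 82881.35593 / (1+0.059)^4 = 65898.11730
Total PV = 176083.88518 + 65898.11730 = 241982.00249

$241982.00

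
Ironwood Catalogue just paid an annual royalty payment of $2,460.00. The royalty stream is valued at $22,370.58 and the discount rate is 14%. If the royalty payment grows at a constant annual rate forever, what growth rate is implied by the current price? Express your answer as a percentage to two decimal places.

P = D₀(1+g)/(r−g) ⇒ P(r−g) = D₀(1+g) ⇒ g(P+D₀) = P·r − D₀
g = (P·r − D₀)/(P + D₀) = ($22,370.58×0.14 − $2,460.00) / ($22,370.58 + $2,460.00) = 0.027059

2.71%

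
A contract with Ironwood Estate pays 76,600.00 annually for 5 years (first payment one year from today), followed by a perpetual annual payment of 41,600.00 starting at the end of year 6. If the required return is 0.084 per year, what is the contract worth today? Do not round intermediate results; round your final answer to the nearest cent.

633521.99

PV of 5-year annuity: 76,600.00 × [1 − (1+0.084)^−5] / 0.084 = 302644.19176
Perpetuity value at year 5: 41,600.00 / 0.084 = 495238.09524
PV of perpetuity: 495238.09524 / (1+0.084)^5 = 330877.80311
Total PV = 302644.19176 + 330877.80311 = 633521.99487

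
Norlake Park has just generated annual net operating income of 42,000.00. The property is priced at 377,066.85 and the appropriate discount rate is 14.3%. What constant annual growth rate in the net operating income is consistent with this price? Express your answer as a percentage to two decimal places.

2.84%

P = D₀(1+g)/(r−g) ⇒ P(r−g) = D₀(1+g) ⇒ g(P+D₀) = P·r − D₀
g = (P·r − D₀)/(P + D₀) = (377,066.85×0.143 − 42,000.00) / (377,066.85 + 42,000.00) = 0.028445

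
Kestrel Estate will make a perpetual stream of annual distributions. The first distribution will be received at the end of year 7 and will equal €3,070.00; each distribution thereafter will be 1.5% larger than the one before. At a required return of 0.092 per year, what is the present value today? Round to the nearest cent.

Value at end of year 6: C₁ / (r − g) = €3,070.00 / (0.092 − 0.015) = €39,870.1299
Discount to today: PV = €39,870.1299 / (1 + 0.092)^6 = €39,870.1299 / 1.695649 = €23,513.20

€23513.20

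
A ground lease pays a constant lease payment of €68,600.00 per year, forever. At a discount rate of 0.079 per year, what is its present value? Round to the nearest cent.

Level perpetuity: PV = C / r = €68,600.00 / 0.079 = €868,354.43

€868354.43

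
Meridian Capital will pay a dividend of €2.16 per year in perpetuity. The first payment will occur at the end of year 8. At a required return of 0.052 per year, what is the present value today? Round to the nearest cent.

€29.13

Value at end of year 7: C / r = €2.16 / 0.052 = €41.5385
Discount to today: PV = €41.5385 / (1 + 0.052)^7 = €41.5385 / 1.425969 = €29.13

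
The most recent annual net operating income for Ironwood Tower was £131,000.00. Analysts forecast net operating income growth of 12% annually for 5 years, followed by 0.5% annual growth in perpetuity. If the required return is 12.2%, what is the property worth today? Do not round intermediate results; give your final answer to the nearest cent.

D_1 = 146720.00000
D_2 = 164326.40000
D_3 = 184045.56800
D_4 = 206131.03616
D_5 = 230866.76050
Terminal value at year 5: TV = D_5×(1+g_2)/(r−g_2) = 232021.09430/0.117 = 1983086.27608
P_0 = D_1/(1+r)^1 + D_2/(1+r)^2 + D_3/(1+r)^3 + D_4/(1+r)^4 + D_5/(1+r)^5 + TV/(1+r)^5
    = 130766.48841 + 130533.39307 + 130300.71322 + 130068.44814 + 129836.59707 + 1115263.07741 = 1766768.71733

£1766768.72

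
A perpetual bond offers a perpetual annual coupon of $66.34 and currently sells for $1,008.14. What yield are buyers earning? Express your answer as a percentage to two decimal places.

P = C/r ⇒ r = C/P = $66.34/$1,008.14 = 0.065804

6.58%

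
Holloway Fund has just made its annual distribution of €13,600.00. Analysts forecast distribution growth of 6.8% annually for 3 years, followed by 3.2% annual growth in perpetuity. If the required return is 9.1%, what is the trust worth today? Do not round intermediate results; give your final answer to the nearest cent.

€262258.52

D_1 = 14524.80000
D_2 = 15512.48640
D_3 = 16567.33548
Terminal value at year 3: TV = D_3×(1+g_2)/(r−g_2) = 17097.49021/0.059 = 289787.96967
P_0 = D_1/(1+r)^1 + D_2/(1+r)^2 + D_3/(1+r)^3 + TV/(1+r)^3
    = 13313.29056 + 13032.62541 + 12757.87712 + 223154.73192 = 262258.52500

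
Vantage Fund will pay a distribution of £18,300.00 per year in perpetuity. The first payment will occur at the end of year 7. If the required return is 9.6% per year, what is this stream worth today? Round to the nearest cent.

Value at end of year 6: C / r = £18,300.00 / 0.096 = £190,625.0000
Discount to today: PV = £190,625.0000 / (1 + 0.096)^6 = £190,625.0000 / 1.733258 = £109,980.71

£109980.71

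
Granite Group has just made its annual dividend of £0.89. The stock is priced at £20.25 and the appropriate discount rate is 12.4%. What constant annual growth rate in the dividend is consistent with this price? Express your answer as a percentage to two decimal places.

P = D₀(1+g)/(r−g) ⇒ P(r−g) = D₀(1+g) ⇒ g(P+D₀) = P·r − D₀
g = (P·r − D₀)/(P + D₀) = (£20.25×0.124 − £0.89) / (£20.25 + £0.89) = 0.076679

7.67%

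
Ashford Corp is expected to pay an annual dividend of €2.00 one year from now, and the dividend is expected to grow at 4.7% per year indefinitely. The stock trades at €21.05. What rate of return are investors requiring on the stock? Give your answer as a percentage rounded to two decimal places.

P = D₁/(r − g) ⇒ r = D₁/P + g = €2.0000/€21.05 + 0.047 = 0.095012 + 0.047 = 0.142012

14.20%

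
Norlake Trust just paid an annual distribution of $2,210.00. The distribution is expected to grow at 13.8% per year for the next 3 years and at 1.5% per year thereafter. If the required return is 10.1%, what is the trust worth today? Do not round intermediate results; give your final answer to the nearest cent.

$35887.82

D_1 = 2514.98000
D_2 = 2862.04724
D_3 = 3257.00976
Terminal value at year 3: TV = D_3×(1+g_2)/(r−g_2) = 3305.86491/0.086 = 38440.28960
P_0 = D_1/(1+r)^1 + D_2/(1+r)^2 + D_3/(1+r)^3 + TV/(1+r)^3
    = 2284.26885 + 2361.03356 + 2440.37801 + 28802.13582 = 35887.81623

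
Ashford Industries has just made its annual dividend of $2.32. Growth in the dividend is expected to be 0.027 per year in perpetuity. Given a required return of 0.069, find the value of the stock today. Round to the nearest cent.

D₁ = D₀ × (1 + g) = $2.32 × 1.027 = $2.3826
Growing perpetuity: P = D₁ / (r − g) = $2.3826 / (0.069 − 0.027) = $56.73

$56.73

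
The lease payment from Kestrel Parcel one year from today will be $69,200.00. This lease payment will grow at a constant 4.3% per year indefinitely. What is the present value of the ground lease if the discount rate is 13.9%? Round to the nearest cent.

Growing perpetuity: P = D₁ / (r − g) = $69,200.0000 / (0.139 − 0.043) = $720,833.33

$720833.33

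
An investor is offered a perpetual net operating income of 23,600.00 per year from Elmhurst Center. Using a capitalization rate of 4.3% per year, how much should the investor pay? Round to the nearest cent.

Level perpetuity: PV = C / r = 23,600.00 / 0.043 = 548,837.21

548837.21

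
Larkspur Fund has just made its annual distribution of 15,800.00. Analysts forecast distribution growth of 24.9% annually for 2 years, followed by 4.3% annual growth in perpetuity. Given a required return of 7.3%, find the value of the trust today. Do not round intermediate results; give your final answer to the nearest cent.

784095.74

D_1 = 19734.20000
D_2 = 24648.01580
Terminal value at year 2: TV = D_2×(1+g_2)/(r−g_2) = 25707.88048/0.03 = 856929.34931
P_0 = D_1/(1+r)^1 + D_2/(1+r)^2 + TV/(1+r)^2
    = 18391.61230 + 21408.31665 + 744295.80886 = 784095.73781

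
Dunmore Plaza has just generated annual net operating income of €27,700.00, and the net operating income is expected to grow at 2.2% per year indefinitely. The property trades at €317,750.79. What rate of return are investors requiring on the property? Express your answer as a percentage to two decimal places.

D₁ = €27,700.00 × 1.022 = €28,309.4000
P = D₁/(r − g) ⇒ r = D₁/P + g = €28,309.4000/€317,750.79 + 0.022 = 0.089093 + 0.022 = 0.111093

11.11%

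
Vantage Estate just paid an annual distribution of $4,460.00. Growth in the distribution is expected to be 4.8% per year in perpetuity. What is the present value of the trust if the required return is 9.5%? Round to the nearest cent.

D₁ = D₀ × (1 + g) = $4,460.00 × 1.048 = $4,674.0800
Growing perpetuity: P = D₁ / (r − g) = $4,674.0800 / (0.095 − 0.048) = $99,448.51

$99448.51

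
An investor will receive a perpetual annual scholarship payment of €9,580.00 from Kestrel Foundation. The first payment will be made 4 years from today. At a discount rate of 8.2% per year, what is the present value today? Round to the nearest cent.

€92229.50

Value at end of year 3: C / r = €9,580.00 / 0.082 = €116,829.2683
Discount to today: PV = €116,829.2683 / (1 + 0.082)^3 = €116,829.2683 / 1.266723 = €92,229.50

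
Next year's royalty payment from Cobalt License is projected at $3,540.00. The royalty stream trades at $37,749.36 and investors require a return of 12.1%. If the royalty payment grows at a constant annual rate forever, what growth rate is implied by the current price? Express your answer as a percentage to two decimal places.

P = D₁/(r−g) ⇒ g = r − D₁/P = 0.121 − $3,540.00/$37,749.36 = 0.027224

2.72%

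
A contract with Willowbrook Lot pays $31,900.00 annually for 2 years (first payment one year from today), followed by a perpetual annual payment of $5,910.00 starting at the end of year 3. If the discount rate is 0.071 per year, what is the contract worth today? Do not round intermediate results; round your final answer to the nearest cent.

$130164.78

PV of 2-year annuity: $31,900.00 × [1 − (1+0.071)^−2] / 0.071 = 57595.93598
Perpetuity value at year 2: $5,910.00 / 0.071 = 83239.43662
PV of perpetuity: 83239.43662 / (1+0.071)^2 = 72568.84158
Total PV = 57595.93598 + 72568.84158 = 130164.77756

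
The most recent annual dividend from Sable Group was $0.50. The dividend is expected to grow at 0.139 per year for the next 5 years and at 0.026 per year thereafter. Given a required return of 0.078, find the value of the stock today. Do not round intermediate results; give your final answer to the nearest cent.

D_1 = 0.56950
D_2 = 0.64866
D_3 = 0.73882
D_4 = 0.84152
D_5 = 0.95849
Terminal value at year 5: TV = D_5×(1+g_2)/(r−g_2) = 0.98341/0.052 = 18.91179
P_0 = D_1/(1+r)^1 + D_2/(1+r)^2 + D_3/(1+r)^3 + D_4/(1+r)^4 + D_5/(1+r)^5 + TV/(1+r)^5
    = 0.52829 + 0.55819 + 0.58977 + 0.62315 + 0.65841 + 12.99089 = 15.94870

$15.95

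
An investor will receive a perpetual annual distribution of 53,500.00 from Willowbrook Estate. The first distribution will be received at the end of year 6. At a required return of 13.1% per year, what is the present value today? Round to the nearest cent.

220683.30

Value at end of year 5: C / r = 53,500.00 / 0.131 = 408,396.9466
Discount to today: PV = 408,396.9466 / (1 + 0.131)^5 = 408,396.9466 / 1.850602 = 220,683.30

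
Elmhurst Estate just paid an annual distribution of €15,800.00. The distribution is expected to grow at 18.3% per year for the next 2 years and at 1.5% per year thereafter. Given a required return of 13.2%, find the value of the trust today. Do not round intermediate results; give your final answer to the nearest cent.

D_1 = 18691.40000
D_2 = 22111.92620
Terminal value at year 2: TV = D_2×(1+g_2)/(r−g_2) = 22443.60509/0.117 = 191825.68456
P_0 = D_1/(1+r)^1 + D_2/(1+r)^2 + TV/(1+r)^2
    = 16511.83746 + 17255.74533 + 149697.27784 = 183464.86062

€183464.86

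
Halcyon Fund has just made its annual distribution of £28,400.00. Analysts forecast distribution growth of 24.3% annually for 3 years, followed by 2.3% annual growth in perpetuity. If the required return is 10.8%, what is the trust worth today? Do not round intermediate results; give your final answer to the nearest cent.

£590279.34

D_1 = 35301.20000
D_2 = 43879.39160
D_3 = 54542.08376
Terminal value at year 3: TV = D_3×(1+g_2)/(r−g_2) = 55796.55169/0.085 = 656430.01983
P_0 = D_1/(1+r)^1 + D_2/(1+r)^2 + D_3/(1+r)^3 + TV/(1+r)^3
    = 31860.28881 + 35742.18320 + 40097.05210 + 482579.81522 = 590279.33932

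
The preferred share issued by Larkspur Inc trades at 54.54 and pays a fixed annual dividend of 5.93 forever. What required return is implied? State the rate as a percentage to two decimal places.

P = C/r ⇒ r = C/P = 5.93/54.54 = 0.108728

10.87%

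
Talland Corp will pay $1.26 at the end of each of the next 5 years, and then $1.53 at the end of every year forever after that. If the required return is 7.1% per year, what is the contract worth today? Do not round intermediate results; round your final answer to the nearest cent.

PV of 5-year annuity: $1.26 × [1 − (1+0.071)^−5] / 0.071 = 5.15245
Perpetuity value at year 5: $1.53 / 0.071 = 21.54930
PV of perpetuity: 21.54930 / (1+0.071)^5 = 15.29275
Total PV = 5.15245 + 15.29275 = 20.44520

$20.45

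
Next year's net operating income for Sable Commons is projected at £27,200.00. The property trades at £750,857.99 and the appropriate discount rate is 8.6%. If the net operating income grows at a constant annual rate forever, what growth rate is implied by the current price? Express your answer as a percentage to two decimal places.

P = D₁/(r−g) ⇒ g = r − D₁/P = 0.086 − £27,200.00/£750,857.99 = 0.049775

4.98%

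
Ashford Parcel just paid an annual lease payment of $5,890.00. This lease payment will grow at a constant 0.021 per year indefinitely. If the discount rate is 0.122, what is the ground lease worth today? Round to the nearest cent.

$59541.49

D₁ = D₀ × (1 + g) = $5,890.00 × 1.021 = $6,013.6900
Growing perpetuity: P = D₁ / (r − g) = $6,013.6900 / (0.122 − 0.021) = $59,541.49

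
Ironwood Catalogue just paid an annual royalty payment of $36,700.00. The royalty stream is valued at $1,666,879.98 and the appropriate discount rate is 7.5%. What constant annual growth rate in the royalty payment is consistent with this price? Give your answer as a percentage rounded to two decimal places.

5.18%

P = D₀(1+g)/(r−g) ⇒ P(r−g) = D₀(1+g) ⇒ g(P+D₀) = P·r − D₀
g = (P·r − D₀)/(P + D₀) = ($1,666,879.98×0.075 − $36,700.00) / ($1,666,879.98 + $36,700.00) = 0.051841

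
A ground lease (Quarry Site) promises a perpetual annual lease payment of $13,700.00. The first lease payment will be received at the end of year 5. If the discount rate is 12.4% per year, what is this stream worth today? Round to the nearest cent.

$69220.33

Value at end of year 4: C / r = $13,700.00 / 0.124 = $110,483.8710
Discount to today: PV = $110,483.8710 / (1 + 0.124)^4 = $110,483.8710 / 1.596119 = $69,220.33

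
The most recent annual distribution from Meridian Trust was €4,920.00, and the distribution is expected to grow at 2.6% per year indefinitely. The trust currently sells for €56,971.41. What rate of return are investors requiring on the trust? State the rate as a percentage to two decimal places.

11.46%

D₁ = €4,920.00 × 1.026 = €5,047.9200
P = D₁/(r − g) ⇒ r = D₁/P + g = €5,047.9200/€56,971.41 + 0.026 = 0.088604 + 0.026 = 0.114604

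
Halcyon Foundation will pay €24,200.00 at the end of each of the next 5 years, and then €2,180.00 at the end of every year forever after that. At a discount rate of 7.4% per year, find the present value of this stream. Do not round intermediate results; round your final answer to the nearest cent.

€118787.01

PV of 5-year annuity: €24,200.00 × [1 − (1+0.074)^−5] / 0.074 = 98171.06051
Perpetuity value at year 5: €2,180.00 / 0.074 = 29459.45946
PV of perpetuity: 29459.45946 / (1+0.074)^5 = 20615.95070
Total PV = 98171.06051 + 20615.95070 = 118787.01121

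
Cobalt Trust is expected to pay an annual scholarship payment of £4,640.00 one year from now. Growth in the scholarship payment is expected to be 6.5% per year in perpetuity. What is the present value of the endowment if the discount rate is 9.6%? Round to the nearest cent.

Growing perpetuity: P = D₁ / (r − g) = £4,640.0000 / (0.096 − 0.065) = £149,677.42

£149677.42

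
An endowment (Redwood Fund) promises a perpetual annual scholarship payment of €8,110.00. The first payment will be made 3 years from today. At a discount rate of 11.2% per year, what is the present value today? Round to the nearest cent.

€58558.95

Value at end of year 2: C / r = €8,110.00 / 0.112 = €72,410.7143
Discount to today: PV = €72,410.7143 / (1 + 0.112)^2 = €72,410.7143 / 1.236544 = €58,558.95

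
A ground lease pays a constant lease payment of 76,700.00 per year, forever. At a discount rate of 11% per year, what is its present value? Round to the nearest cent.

Level perpetuity: PV = C / r = 76,700.00 / 0.11 = 697,272.73

697272.73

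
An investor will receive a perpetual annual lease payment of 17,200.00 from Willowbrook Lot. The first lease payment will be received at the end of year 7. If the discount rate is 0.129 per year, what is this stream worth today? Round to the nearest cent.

64383.57

Value at end of year 6: C / r = 17,200.00 / 0.129 = 133,333.3333
Discount to today: PV = 133,333.3333 / (1 + 0.129)^6 = 133,333.3333 / 2.070922 = 64,383.57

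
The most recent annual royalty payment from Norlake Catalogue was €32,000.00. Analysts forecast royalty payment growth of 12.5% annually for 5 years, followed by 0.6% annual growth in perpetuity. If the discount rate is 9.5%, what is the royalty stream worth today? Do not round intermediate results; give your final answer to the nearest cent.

€587688.37

D_1 = 36000.00000
D_2 = 40500.00000
D_3 = 45562.50000
D_4 = 51257.81250
D_5 = 57665.03906
Terminal value at year 5: TV = D_5×(1+g_2)/(r−g_2) = 58011.02930/0.089 = 651809.31794
P_0 = D_1/(1+r)^1 + D_2/(1+r)^2 + D_3/(1+r)^3 + D_4/(1+r)^4 + D_5/(1+r)^5 + TV/(1+r)^5
    = 32876.71233 + 33777.44417 + 34702.85360 + 35653.61672 + 36630.42813 + 414047.31125 = 587688.36620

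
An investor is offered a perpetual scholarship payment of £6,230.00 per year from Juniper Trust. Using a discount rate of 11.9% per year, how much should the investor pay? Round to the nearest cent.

£52352.94

Level perpetuity: PV = C / r = £6,230.00 / 0.119 = £52,352.94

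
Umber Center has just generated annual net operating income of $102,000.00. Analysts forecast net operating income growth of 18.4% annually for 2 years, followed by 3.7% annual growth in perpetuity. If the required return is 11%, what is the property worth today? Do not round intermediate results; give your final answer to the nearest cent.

D_1 = 120768.00000
D_2 = 142989.31200
Terminal value at year 2: TV = D_2×(1+g_2)/(r−g_2) = 148279.91654/0.073 = 2031231.73348
P_0 = D_1/(1+r)^1 + D_2/(1+r)^2 + TV/(1+r)^2
    = 108800.00000 + 116053.33333 + 1648593.24201 = 1873446.57534

$1873446.58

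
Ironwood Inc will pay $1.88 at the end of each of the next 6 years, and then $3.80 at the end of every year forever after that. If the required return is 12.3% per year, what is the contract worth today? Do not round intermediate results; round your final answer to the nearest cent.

PV of 6-year annuity: $1.88 × [1 − (1+0.123)^−6] / 0.123 = 7.66422
Perpetuity value at year 6: $3.80 / 0.123 = 30.89431
PV of perpetuity: 30.89431 / (1+0.123)^6 = 15.40281
Total PV = 7.66422 + 15.40281 = 23.06703

$23.07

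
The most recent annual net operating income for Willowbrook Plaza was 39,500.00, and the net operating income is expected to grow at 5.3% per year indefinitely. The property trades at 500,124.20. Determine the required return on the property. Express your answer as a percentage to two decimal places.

13.62%

D₁ = 39,500.00 × 1.053 = 41,593.5000
P = D₁/(r − g) ⇒ r = D₁/P + g = 41,593.5000/500,124.20 + 0.053 = 0.083166 + 0.053 = 0.136166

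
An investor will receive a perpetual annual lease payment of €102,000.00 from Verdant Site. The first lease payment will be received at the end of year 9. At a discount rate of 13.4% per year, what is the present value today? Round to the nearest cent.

Value at end of year 8: C / r = €102,000.00 / 0.134 = €761,194.0299
Discount to today: PV = €761,194.0299 / (1 + 0.134)^8 = €761,194.0299 / 2.734667 = €278,349.81

€278349.81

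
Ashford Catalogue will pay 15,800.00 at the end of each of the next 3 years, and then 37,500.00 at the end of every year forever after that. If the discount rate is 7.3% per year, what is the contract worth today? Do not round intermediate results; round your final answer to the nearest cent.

PV of 3-year annuity: 15,800.00 × [1 − (1+0.073)^−3] / 0.073 = 41237.96925
Perpetuity value at year 3: 37,500.00 / 0.073 = 513698.63014
PV of perpetuity: 513698.63014 / (1+0.073)^3 = 415823.70312
Total PV = 41237.96925 + 415823.70312 = 457061.67237

457061.67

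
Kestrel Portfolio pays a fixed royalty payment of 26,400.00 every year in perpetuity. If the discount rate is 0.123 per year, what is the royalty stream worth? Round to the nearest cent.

Level perpetuity: PV = C / r = 26,400.00 / 0.123 = 214,634.15

214634.15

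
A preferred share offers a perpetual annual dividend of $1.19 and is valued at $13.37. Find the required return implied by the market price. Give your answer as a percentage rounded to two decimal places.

8.90%

P = C/r ⇒ r = C/P = $1.19/$13.37 = 0.089005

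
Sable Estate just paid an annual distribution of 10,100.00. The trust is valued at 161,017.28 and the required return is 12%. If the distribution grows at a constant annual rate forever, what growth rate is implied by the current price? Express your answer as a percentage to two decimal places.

P = D₀(1+g)/(r−g) ⇒ P(r−g) = D₀(1+g) ⇒ g(P+D₀) = P·r − D₀
g = (P·r − D₀)/(P + D₀) = (161,017.28×0.12 − 10,100.00) / (161,017.28 + 10,100.00) = 0.053893

5.39%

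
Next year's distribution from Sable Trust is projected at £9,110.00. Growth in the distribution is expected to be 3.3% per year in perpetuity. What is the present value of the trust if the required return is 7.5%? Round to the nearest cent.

Growing perpetuity: P = D₁ / (r − g) = £9,110.0000 / (0.075 − 0.033) = £216,904.76

£216904.76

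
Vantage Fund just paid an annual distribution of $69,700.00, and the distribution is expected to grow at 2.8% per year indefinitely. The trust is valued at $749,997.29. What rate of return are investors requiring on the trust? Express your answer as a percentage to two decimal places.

12.35%

D₁ = $69,700.00 × 1.028 = $71,651.6000
P = D₁/(r − g) ⇒ r = D₁/P + g = $71,651.6000/$749,997.29 + 0.028 = 0.095536 + 0.028 = 0.123536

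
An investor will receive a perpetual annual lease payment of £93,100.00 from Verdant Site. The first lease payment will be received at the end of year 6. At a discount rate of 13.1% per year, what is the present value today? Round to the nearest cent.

Value at end of year 5: C / r = £93,100.00 / 0.131 = £710,687.0229
Discount to today: PV = £710,687.0229 / (1 + 0.131)^5 = £710,687.0229 / 1.850602 = £384,030.18

£384030.18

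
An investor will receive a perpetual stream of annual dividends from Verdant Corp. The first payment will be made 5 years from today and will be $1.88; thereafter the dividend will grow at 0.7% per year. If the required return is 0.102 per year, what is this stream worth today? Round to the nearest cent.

$13.42

Value at end of year 4: C₁ / (r − g) = $1.88 / (0.102 − 0.007) = $19.7895
Discount to today: PV = $19.7895 / (1 + 0.102)^4 = $19.7895 / 1.474777 = $13.42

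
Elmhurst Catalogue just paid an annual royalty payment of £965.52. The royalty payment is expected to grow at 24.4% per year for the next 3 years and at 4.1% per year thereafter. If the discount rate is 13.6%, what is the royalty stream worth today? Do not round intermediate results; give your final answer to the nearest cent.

D_1 = 1201.10688
D_2 = 1494.17696
D_3 = 1858.75614
Terminal value at year 3: TV = D_3×(1+g_2)/(r−g_2) = 1934.96514/0.095 = 20368.05409
P_0 = D_1/(1+r)^1 + D_2/(1+r)^2 + D_3/(1+r)^3 + TV/(1+r)^3
    = 1057.31239 + 1157.83153 + 1267.90706 + 13893.59214 = 17376.64312

£17376.64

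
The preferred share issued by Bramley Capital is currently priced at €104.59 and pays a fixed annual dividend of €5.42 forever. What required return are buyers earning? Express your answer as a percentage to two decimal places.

5.18%

P = C/r ⇒ r = C/P = €5.42/€104.59 = 0.051821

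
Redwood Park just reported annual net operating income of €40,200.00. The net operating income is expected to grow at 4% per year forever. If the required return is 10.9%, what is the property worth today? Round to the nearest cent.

€605913.04

D₁ = D₀ × (1 + g) = €40,200.00 × 1.04 = €41,808.0000
Growing perpetuity: P = D₁ / (r − g) = €41,808.0000 / (0.109 − 0.04) = €605,913.04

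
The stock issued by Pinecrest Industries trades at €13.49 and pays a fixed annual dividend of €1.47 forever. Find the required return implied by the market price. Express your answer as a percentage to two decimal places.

P = C/r ⇒ r = C/P = €1.47/€13.49 = 0.108970

10.90%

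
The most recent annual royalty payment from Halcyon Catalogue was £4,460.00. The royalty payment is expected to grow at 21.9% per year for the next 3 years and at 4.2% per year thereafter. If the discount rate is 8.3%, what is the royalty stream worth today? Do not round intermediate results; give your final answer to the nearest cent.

D_1 = 5436.74000
D_2 = 6627.38606
D_3 = 8078.78361
Terminal value at year 3: TV = D_3×(1+g_2)/(r−g_2) = 8418.09252/0.041 = 205319.32972
P_0 = D_1/(1+r)^1 + D_2/(1+r)^2 + D_3/(1+r)^3 + TV/(1+r)^3
    = 5020.07387 + 5650.48019 + 6360.05111 + 161638.37211 = 178668.97728

£178668.98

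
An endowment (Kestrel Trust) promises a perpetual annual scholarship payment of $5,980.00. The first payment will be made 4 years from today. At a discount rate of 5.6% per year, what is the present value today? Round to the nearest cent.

$90682.07

Value at end of year 3: C / r = $5,980.00 / 0.056 = $106,785.7143
Discount to today: PV = $106,785.7143 / (1 + 0.056)^3 = $106,785.7143 / 1.177584 = $90,682.07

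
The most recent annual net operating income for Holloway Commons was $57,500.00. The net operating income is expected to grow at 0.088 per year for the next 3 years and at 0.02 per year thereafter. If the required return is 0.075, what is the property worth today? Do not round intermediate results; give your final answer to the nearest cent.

$1282225.87

D_1 = 62560.00000
D_2 = 68065.28000
D_3 = 74055.02464
Terminal value at year 3: TV = D_3×(1+g_2)/(r−g_2) = 75536.12513/0.055 = 1373384.09332
P_0 = D_1/(1+r)^1 + D_2/(1+r)^2 + D_3/(1+r)^3 + TV/(1+r)^3
    = 58195.34884 + 58899.10654 + 59611.37481 + 1105520.04192 = 1282225.87211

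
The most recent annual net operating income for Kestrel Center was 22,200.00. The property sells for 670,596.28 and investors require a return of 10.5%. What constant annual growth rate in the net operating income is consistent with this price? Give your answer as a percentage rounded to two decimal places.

P = D₀(1+g)/(r−g) ⇒ P(r−g) = D₀(1+g) ⇒ g(P+D₀) = P·r − D₀
g = (P·r − D₀)/(P + D₀) = (670,596.28×0.105 − 22,200.00) / (670,596.28 + 22,200.00) = 0.069591

6.96%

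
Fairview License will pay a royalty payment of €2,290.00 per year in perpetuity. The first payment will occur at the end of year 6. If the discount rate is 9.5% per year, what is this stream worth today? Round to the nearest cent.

Value at end of year 5: C / r = €2,290.00 / 0.095 = €24,105.2632
Discount to today: PV = €24,105.2632 / (1 + 0.095)^5 = €24,105.2632 / 1.574239 = €15,312.33

€15312.33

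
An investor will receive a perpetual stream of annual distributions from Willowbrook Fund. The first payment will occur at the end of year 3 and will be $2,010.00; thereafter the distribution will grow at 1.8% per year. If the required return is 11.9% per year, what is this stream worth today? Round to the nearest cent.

Value at end of year 2: C₁ / (r − g) = $2,010.00 / (0.119 − 0.018) = $19,900.9901
Discount to today: PV = $19,900.9901 / (1 + 0.119)^2 = $19,900.9901 / 1.252161 = $15,893.32

$15893.32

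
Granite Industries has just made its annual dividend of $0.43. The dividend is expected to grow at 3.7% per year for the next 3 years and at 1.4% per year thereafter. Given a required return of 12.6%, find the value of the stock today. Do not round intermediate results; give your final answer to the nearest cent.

D_1 = 0.44591
D_2 = 0.46241
D_3 = 0.47952
Terminal value at year 3: TV = D_3×(1+g_2)/(r−g_2) = 0.48623/0.112 = 4.34135
P_0 = D_1/(1+r)^1 + D_2/(1+r)^2 + D_3/(1+r)^3 + TV/(1+r)^3
    = 0.39601 + 0.36471 + 0.33588 + 3.04095 = 4.13756

$4.14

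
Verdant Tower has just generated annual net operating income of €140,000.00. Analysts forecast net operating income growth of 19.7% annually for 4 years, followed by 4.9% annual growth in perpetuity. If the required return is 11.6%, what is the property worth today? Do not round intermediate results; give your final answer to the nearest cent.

€3570265.01

D_1 = 167580.00000
D_2 = 200593.26000
D_3 = 240110.13222
D_4 = 287411.82827
Terminal value at year 4: TV = D_4×(1+g_2)/(r−g_2) = 301495.00785/0.067 = 4499925.49033
P_0 = D_1/(1+r)^1 + D_2/(1+r)^2 + D_3/(1+r)^3 + D_4/(1+r)^4 + TV/(1+r)^4
    = 150161.29032 + 161060.09365 + 172749.93916 + 185288.24120 + 2901005.44797 = 3570265.01230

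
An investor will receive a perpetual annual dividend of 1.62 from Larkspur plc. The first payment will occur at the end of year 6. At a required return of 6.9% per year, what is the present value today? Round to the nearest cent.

Value at end of year 5: C / r = 1.62 / 0.069 = 23.4783
Discount to today: PV = 23.4783 / (1 + 0.069)^5 = 23.4783 / 1.396010 = 16.82

16.82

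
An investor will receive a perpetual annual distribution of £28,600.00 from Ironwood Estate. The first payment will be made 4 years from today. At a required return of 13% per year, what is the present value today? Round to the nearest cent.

Value at end of year 3: C / r = £28,600.00 / 0.13 = £220,000.0000
Discount to today: PV = £220,000.0000 / (1 + 0.13)^3 = £220,000.0000 / 1.442897 = £152,471.04

£152471.04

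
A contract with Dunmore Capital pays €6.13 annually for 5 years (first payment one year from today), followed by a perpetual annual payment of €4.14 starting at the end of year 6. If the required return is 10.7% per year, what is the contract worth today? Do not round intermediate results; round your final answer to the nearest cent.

€46.10

PV of 5-year annuity: €6.13 × [1 − (1+0.107)^−5] / 0.107 = 22.82787
Perpetuity value at year 5: €4.14 / 0.107 = 38.69159
PV of perpetuity: 38.69159 / (1+0.107)^5 = 23.27440
Total PV = 22.82787 + 23.27440 = 46.10227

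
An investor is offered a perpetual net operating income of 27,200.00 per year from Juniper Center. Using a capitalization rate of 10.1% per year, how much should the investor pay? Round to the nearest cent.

Level perpetuity: PV = C / r = 27,200.00 / 0.101 = 269,306.93

269306.93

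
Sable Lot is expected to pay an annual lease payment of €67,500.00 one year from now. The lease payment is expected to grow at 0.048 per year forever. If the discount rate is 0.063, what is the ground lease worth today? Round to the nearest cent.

Growing perpetuity: P = D₁ / (r − g) = €67,500.0000 / (0.063 − 0.048) = €4,500,000.00

€4500000.00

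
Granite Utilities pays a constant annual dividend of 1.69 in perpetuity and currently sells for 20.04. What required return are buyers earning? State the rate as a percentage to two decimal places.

8.43%

P = C/r ⇒ r = C/P = 1.69/20.04 = 0.084331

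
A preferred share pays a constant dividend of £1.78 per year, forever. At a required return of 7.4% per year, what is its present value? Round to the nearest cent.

£24.05

Level perpetuity: PV = C / r = £1.78 / 0.074 = £24.05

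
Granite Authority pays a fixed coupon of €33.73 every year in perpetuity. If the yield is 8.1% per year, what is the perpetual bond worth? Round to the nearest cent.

Level perpetuity: PV = C / r = €33.73 / 0.081 = €416.42

€416.42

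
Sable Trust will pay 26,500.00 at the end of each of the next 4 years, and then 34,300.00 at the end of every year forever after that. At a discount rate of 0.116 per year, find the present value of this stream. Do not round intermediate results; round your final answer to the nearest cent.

271797.35

PV of 4-year annuity: 26,500.00 × [1 − (1+0.116)^−4] / 0.116 = 81172.57224
Perpetuity value at year 4: 34,300.00 / 0.116 = 295689.65517
PV of perpetuity: 295689.65517 / (1+0.116)^4 = 190624.77866
Total PV = 81172.57224 + 190624.77866 = 271797.35089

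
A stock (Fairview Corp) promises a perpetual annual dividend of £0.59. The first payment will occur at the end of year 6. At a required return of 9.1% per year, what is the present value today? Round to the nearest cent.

Value at end of year 5: C / r = £0.59 / 0.091 = £6.4835
Discount to today: PV = £6.4835 / (1 + 0.091)^5 = £6.4835 / 1.545695 = £4.19

£4.19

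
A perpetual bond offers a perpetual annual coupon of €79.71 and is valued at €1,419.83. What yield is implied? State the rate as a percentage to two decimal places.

P = C/r ⇒ r = C/P = €79.71/€1,419.83 = 0.056141

5.61%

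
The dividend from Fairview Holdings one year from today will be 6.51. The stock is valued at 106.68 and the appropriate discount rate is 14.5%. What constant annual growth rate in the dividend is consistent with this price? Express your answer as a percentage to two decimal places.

P = D₁/(r−g) ⇒ g = r − D₁/P = 0.145 − 6.51/106.68 = 0.083976

8.40%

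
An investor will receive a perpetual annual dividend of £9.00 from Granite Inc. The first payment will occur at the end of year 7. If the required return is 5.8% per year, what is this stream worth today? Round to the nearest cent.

£110.64

Value at end of year 6: C / r = £9.00 / 0.058 = £155.1724
Discount to today: PV = £155.1724 / (1 + 0.058)^6 = £155.1724 / 1.402536 = £110.64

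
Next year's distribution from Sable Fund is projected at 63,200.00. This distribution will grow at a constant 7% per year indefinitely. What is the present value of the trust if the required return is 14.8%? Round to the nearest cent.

810256.41

Growing perpetuity: P = D₁ / (r − g) = 63,200.0000 / (0.148 − 0.07) = 810,256.41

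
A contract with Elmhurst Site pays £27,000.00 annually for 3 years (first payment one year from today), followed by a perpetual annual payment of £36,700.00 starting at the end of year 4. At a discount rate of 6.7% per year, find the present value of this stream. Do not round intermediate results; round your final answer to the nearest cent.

£522165.15

PV of 3-year annuity: £27,000.00 × [1 − (1+0.067)^−3] / 0.067 = 71246.70710
Perpetuity value at year 3: £36,700.00 / 0.067 = 547761.19403
PV of perpetuity: 547761.19403 / (1+0.067)^3 = 450918.44772
Total PV = 71246.70710 + 450918.44772 = 522165.15481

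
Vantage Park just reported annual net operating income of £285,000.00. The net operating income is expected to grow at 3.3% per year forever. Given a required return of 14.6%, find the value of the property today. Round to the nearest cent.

D₁ = D₀ × (1 + g) = £285,000.00 × 1.033 = £294,405.0000
Growing perpetuity: P = D₁ / (r − g) = £294,405.0000 / (0.146 − 0.033) = £2,605,353.98

£2605353.98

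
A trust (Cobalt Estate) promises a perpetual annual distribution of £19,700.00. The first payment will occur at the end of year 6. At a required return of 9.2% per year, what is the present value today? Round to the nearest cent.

Value at end of year 5: C / r = £19,700.00 / 0.092 = £214,130.4348
Discount to today: PV = £214,130.4348 / (1 + 0.092)^5 = £214,130.4348 / 1.552792 = £137,900.30

£137900.30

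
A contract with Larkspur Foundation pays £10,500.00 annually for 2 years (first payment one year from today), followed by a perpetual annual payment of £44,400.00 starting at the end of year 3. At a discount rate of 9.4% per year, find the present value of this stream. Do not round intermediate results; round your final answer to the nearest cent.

£413028.54

PV of 2-year annuity: £10,500.00 × [1 − (1+0.094)^−2] / 0.094 = 18370.93804
Perpetuity value at year 2: £44,400.00 / 0.094 = 472340.42553
PV of perpetuity: 472340.42553 / (1+0.094)^2 = 394657.60182
Total PV = 18370.93804 + 394657.60182 = 413028.53986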